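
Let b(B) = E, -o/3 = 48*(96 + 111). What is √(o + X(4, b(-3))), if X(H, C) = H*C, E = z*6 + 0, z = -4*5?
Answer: 4*I*√1893 ≈ 174.03*I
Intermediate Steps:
o = -29808 (o = -144*(96 + 111) = -144*207 = -3*9936 = -29808)
z = -20
E = -120 (E = -20*6 + 0 = -120 + 0 = -120)
b(B) = -120
X(H, C) = C*H
√(o + X(4, b(-3))) = √(-29808 - 120*4) = √(-29808 - 480) = √(-30288) = 4*I*√1893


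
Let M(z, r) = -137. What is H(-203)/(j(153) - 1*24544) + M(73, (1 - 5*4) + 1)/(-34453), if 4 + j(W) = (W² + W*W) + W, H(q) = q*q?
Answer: 1422845628/772539619 ≈ 1.8418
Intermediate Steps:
H(q) = q²
j(W) = -4 + W + 2*W² (j(W) = -4 + ((W² + W*W) + W) = -4 + ((W² + W²) + W) = -4 + (2*W² + W) = -4 + (W + 2*W²) = -4 + W + 2*W²)
H(-203)/(j(153) - 1*24544) + M(73, (1 - 5*4) + 1)/(-34453) = (-203)²/((-4 + 153 + 2*153²) - 1*24544) - 137/(-34453) = 41209/((-4 + 153 + 2*23409) - 24544) - 137*(-1/34453) = 41209/((-4 + 153 + 46818) - 24544) + 137/34453 = 41209/(46967 - 24544) + 137/34453 = 41209/22423 + 137/34453 = 1422845628/772539619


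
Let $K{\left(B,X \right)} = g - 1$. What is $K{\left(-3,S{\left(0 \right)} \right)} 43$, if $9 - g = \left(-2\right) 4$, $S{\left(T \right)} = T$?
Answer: $688$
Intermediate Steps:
$g = 17$ ($g = 9 - \left(-2\right) 4 = 9 - -8 = 9 + 8 = 17$)
$K{\left(B,X \right)} = 16$ ($K{\left(B,X \right)} = 17 - 1 = 16$)
$K{\left(-3,S{\left(0 \right)} \right)} 43 = 16 \cdot 43 = 688$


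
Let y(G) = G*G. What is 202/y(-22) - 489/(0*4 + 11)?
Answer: -10657/242 ≈ -44.037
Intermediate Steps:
y(G) = G**2
202/y(-22) - 489/(0*4 + 11) = 202/((-22)**2) - 489/(0*4 + 11) = 202/484 - 489/(0 + 11) = 202*(1/484) - 489/11 = 101/242 - 489*1/11 = 101/242 - 489/11 = -10657/242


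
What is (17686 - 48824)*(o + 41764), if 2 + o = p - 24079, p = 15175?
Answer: -1023132404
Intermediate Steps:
o = -8906 (o = -2 + (15175 - 24079) = -2 - 8904 = -8906)
(17686 - 48824)*(o + 41764) = (17686 - 48824)*(-8906 + 41764) = -31138*32858 = -1023132404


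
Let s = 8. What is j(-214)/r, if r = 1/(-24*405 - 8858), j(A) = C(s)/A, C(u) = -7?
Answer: -65023/107 ≈ -607.69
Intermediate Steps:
j(A) = -7/A
r = -1/18578 (r = 1/(-9720 - 8858) = 1/(-18578) = -1/18578 ≈ -5.3827e-5)
j(-214)/r = (-7/(-214))/(-1/18578) = -7*(-1/214)*(-18578) = (7/214)*(-18578) = -65023/107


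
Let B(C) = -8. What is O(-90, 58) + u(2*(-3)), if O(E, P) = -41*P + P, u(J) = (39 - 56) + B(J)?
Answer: -2345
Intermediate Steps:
u(J) = -25 (u(J) = (39 - 56) - 8 = -17 - 8 = -25)
O(E, P) = -40*P
O(-90, 58) + u(2*(-3)) = -40*58 - 25 = -2320 - 25 = -2345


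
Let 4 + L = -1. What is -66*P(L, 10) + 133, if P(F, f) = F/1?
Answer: 463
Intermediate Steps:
L = -5 (L = -4 - 1 = -5)
P(F, f) = F (P(F, f) = F*1 = F)
-66*P(L, 10) + 133 = -66*(-5) + 133 = 330 + 133 = 463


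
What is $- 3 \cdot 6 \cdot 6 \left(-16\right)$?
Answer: $1728$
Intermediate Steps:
$- 3 \cdot 6 \cdot 6 \left(-16\right) = \left(-3\right) 36 \left(-16\right) = \left(-108\right) \left(-16\right) = 1728$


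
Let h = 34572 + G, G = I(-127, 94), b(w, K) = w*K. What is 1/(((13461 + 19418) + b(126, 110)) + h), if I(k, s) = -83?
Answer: 1/81228 ≈ 1.2311e-5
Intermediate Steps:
b(w, K) = K*w
G = -83
h = 34489 (h = 34572 - 83 = 34489)
1/(((13461 + 19418) + b(126, 110)) + h) = 1/(((13461 + 19418) + 110*126) + 34489) = 1/((32879 + 13860) + 34489) = 1/(46739 + 34489) = 1/81228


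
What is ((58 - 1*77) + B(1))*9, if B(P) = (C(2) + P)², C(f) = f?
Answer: -90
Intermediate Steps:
B(P) = (2 + P)²
((58 - 1*77) + B(1))*9 = ((58 - 1*77) + (2 + 1)²)*9 = ((58 - 77) + 3²)*9 = (-19 + 9)*9 = -10*9 = -90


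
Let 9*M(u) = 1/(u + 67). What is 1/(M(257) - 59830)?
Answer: -2916/174464279 ≈ -1.6714e-5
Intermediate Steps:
M(u) = 1/(9*(67 + u)) (M(u) = 1/(9*(u + 67)) = 1/(9*(67 + u)))
1/(M(257) - 59830) = 1/(1/(9*(67 + 257)) - 59830) = 1/((1/9)/324 - 59830) = 1/((1/9)*(1/324) - 59830) = 1/(1/2916 - 59830) = 1/(-174464279/2916) = -2916/174464279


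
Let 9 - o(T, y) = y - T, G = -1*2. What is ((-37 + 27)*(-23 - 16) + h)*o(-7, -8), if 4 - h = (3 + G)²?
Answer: 3930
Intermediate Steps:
G = -2
h = 3 (h = 4 - (3 - 2)² = 4 - 1*1² = 4 - 1*1 = 4 - 1 = 3)
o(T, y) = 9 + T - y (o(T, y) = 9 - (y - T) = 9 + (T - y) = 9 + T - y)
((-37 + 27)*(-23 - 16) + h)*o(-7, -8) = ((-37 + 27)*(-23 - 16) + 3)*(9 - 7 - 1*(-8)) = (-10*(-39) + 3)*(9 - 7 + 8) = (390 + 3)*10 = 393*10 = 3930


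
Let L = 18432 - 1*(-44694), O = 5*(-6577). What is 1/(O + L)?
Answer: 1/30241 ≈ 3.3068e-5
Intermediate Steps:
O = -32885
L = 63126 (L = 18432 + 44694 = 63126)
1/(O + L) = 1/(-32885 + 63126) = 1/30241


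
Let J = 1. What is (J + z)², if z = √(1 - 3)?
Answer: (1 + I*√2)² ≈ -1.0 + 2.8284*I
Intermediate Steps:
z = I*√2 (z = √(-2) = I*√2 ≈ 1.4142*I)
(J + z)² = (1 + I*√2)²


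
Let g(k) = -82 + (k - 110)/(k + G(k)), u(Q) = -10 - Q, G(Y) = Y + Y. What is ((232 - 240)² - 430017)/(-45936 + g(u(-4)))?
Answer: 3869577/414104 ≈ 9.3445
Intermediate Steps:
G(Y) = 2*Y
g(k) = -82 + (-110 + k)/(3*k) (g(k) = -82 + (k - 110)/(k + 2*k) = -82 + (-110 + k)/((3*k)) = -82 + (-110 + k)*(1/(3*k)) = -82 + (-110 + k)/(3*k))
((232 - 240)² - 430017)/(-45936 + g(u(-4))) = ((232 - 240)² - 430017)/(-45936 + 5*(-22 - 49*(-10 - 1*(-4)))/(3*(-10 - 1*(-4)))) = ((-8)² - 430017)/(-45936 + 5*(-22 - 49*(-10 + 4))/(3*(-10 + 4))) = (64 - 430017)/(-45936 + (5/3)*(-22 - 49*(-6))/(-6)) = -429953/(-45936 + (5/3)*(-⅙)*(-22 + 294)) = -429953/(-45936 + (5/3)*(-⅙)*272) = -429953/(-45936 - 680/9) = -429953/(-414104/9) = -429953*(-9/414104) = 3869577/414104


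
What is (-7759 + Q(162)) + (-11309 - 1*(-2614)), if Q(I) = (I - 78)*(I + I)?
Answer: 10762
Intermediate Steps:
Q(I) = 2*I*(-78 + I) (Q(I) = (-78 + I)*(2*I) = 2*I*(-78 + I))
(-7759 + Q(162)) + (-11309 - 1*(-2614)) = (-7759 + 2*162*(-78 + 162)) + (-11309 - 1*(-2614)) = (-7759 + 2*162*84) + (-11309 + 2614) = (-7759 + 27216) - 8695 = 19457 - 8695 = 10762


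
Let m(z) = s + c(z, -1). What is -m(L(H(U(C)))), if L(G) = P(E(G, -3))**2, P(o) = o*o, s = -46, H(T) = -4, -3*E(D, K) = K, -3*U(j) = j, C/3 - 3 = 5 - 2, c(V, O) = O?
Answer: 47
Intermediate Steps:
C = 18 (C = 9 + 3*(5 - 2) = 9 + 3*3 = 9 + 9 = 18)
U(j) = -j/3
E(D, K) = -K/3
P(o) = o**2
L(G) = 1 (L(G) = ((-1/3*(-3))**2)**2 = (1**2)**2 = 1**2 = 1)
m(z) = -47 (m(z) = -46 - 1 = -47)
-m(L(H(U(C)))) = -1*(-47) = 47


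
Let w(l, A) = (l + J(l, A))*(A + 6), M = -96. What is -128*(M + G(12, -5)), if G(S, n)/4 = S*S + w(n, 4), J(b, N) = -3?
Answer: -20480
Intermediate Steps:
w(l, A) = (-3 + l)*(6 + A) (w(l, A) = (l - 3)*(A + 6) = (-3 + l)*(6 + A))
G(S, n) = -120 + 4*S² + 40*n (G(S, n) = 4*(S*S + (-18 - 3*4 + 6*n + 4*n)) = 4*(S² + (-18 - 12 + 6*n + 4*n)) = 4*(S² + (-30 + 10*n)) = 4*(-30 + S² + 10*n) = -120 + 4*S² + 40*n)
-128*(M + G(12, -5)) = -128*(-96 + (-120 + 4*12² + 40*(-5))) = -128*(-96 + (-120 + 4*144 - 200)) = -128*(-96 + (-120 + 576 - 200)) = -128*(-96 + 256) = -128*160 = -20480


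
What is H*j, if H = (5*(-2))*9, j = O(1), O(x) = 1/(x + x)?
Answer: -45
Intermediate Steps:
O(x) = 1/(2*x)
j = ½ (j = (½)/1 = (½)*1 = ½ ≈ 0.50000)
H = -90 (H = -10*9 = -90)
H*j = -90*½ = -45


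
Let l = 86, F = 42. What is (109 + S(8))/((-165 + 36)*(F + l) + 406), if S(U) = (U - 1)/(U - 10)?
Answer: -211/32212 ≈ -0.0065504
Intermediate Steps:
S(U) = (-1 + U)/(-10 + U)
(109 + S(8))/((-165 + 36)*(F + l) + 406) = (109 + (-1 + 8)/(-10 + 8))/((-165 + 36)*(42 + 86) + 406) = (109 + 7/(-2))/(-129*128 + 406) = (109 - ½*7)/(-16512 + 406) = (109 - 7/2)/(-16106) = (211/2)*(-1/16106) = -211/32212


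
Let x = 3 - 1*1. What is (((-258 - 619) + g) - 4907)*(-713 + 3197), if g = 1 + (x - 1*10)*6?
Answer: -14484204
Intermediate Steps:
x = 2 (x = 3 - 1 = 2)
g = -47 (g = 1 + (2 - 1*10)*6 = 1 + (2 - 10)*6 = 1 - 8*6 = 1 - 48 = -47)
(((-258 - 619) + g) - 4907)*(-713 + 3197) = (((-258 - 619) - 47) - 4907)*(-713 + 3197) = ((-877 - 47) - 4907)*2484 = (-924 - 4907)*2484 = -5831*2484 = -14484204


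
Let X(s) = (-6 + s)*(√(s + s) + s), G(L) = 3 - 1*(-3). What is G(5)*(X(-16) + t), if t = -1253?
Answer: -5406 - 528*I*√2 ≈ -5406.0 - 746.71*I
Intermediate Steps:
G(L) = 6 (G(L) = 3 + 3 = 6)
X(s) = (-6 + s)*(s + √2*√s) (X(s) = (-6 + s)*(√(2*s) + s) = (-6 + s)*(√2*√s + s) = (-6 + s)*(s + √2*√s))
G(5)*(X(-16) + t) = 6*(((-16)² - 6*(-16) + √2*(-16)^(3/2) - 6*√2*√(-16)) - 1253) = 6*((256 + 96 + √2*(-64*I) - 6*√2*4*I) - 1253) = 6*((256 + 96 - 64*I*√2 - 24*I*√2) - 1253) = 6*((352 - 88*I*√2) - 1253) = 6*(-901 - 88*I*√2) = -5406 - 528*I*√2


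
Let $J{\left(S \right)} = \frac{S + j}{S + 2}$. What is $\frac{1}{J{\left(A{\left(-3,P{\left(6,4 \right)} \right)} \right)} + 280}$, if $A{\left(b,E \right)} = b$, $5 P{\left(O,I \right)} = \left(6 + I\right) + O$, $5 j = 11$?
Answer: $\frac{5}{1404} \approx 0.0035613$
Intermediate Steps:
$j = \frac{11}{5}$ ($j = \frac{1}{5} \cdot 11 = \frac{11}{5} \approx 2.2$)
$P{\left(O,I \right)} = \frac{6}{5} + \frac{I}{5} + \frac{O}{5}$ ($P{\left(O,I \right)} = \frac{\left(6 + I\right) + O}{5} = \frac{6 + I + O}{5} = \frac{6}{5} + \frac{I}{5} + \frac{O}{5}$)
$J{\left(S \right)} = \frac{\frac{11}{5} + S}{2 + S}$ ($J{\left(S \right)} = \frac{S + \frac{11}{5}}{S + 2} = \frac{\frac{11}{5} + S}{2 + S}$)
$\frac{1}{J{\left(A{\left(-3,P{\left(6,4 \right)} \right)} \right)} + 280} = \frac{1}{\frac{\frac{11}{5} - 3}{2 - 3} + 280} = \frac{1}{\frac{1}{-1} \left(- \frac{4}{5}\right) + 280} = \frac{1}{\left(-1\right) \left(- \frac{4}{5}\right) + 280} = \frac{1}{\frac{4}{5} + 280} = \frac{1}{\frac{1404}{5}} = \frac{5}{1404}$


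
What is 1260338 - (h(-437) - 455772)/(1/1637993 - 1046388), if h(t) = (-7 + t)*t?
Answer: 2160188931523857862/1713976219283 ≈ 1.2603e+6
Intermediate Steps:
h(t) = t*(-7 + t)
1260338 - (h(-437) - 455772)/(1/1637993 - 1046388) = 1260338 - (-437*(-7 - 437) - 455772)/(1/1637993 - 1046388) = 1260338 - (-437*(-444) - 455772)/(1/1637993 - 1046388) = 1260338 - (194028 - 455772)/(-1713976219283/1637993) = 1260338 - (-261744)*(-1637993)/1713976219283 = 1260338 - 1*428734839792/1713976219283 = 1260338 - 428734839792/1713976219283 = 2160188931523857862/1713976219283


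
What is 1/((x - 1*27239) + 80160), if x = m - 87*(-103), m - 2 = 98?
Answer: 1/61982 ≈ 1.6134e-5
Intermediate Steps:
m = 100 (m = 2 + 98 = 100)
x = 9061 (x = 100 - 87*(-103) = 100 + 8961 = 9061)
1/((x - 1*27239) + 80160) = 1/((9061 - 1*27239) + 80160) = 1/((9061 - 27239) + 80160) = 1/(-18178 + 80160) = 1/61982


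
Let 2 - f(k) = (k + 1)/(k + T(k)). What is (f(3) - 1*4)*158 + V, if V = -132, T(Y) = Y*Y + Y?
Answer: -7352/15 ≈ -490.13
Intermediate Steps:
T(Y) = Y + Y² (T(Y) = Y² + Y = Y + Y²)
f(k) = 2 - (1 + k)/(k + k*(1 + k)) (f(k) = 2 - (k + 1)/(k + k*(1 + k)) = 2 - (1 + k)/(k + k*(1 + k)))
(f(3) - 1*4)*158 + V = ((-1 + 3 + 2*3*(1 + 3))/(3*(2 + 3)) - 1*4)*158 - 132 = ((⅓)*(-1 + 3 + 2*3*4)/5 - 4)*158 - 132 = ((⅓)*(⅕)*(-1 + 3 + 24) - 4)*158 - 132 = ((⅓)*(⅕)*26 - 4)*158 - 132 = (26/15 - 4)*158 - 132 = -34/15*158 - 132 = -5372/15 - 132 = -7352/15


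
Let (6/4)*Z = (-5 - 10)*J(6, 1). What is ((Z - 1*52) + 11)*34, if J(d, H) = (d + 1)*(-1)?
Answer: 986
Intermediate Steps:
J(d, H) = -1 - d (J(d, H) = (1 + d)*(-1) = -1 - d)
Z = 70 (Z = 2*((-5 - 10)*(-1 - 1*6))/3 = 2*(-15*(-1 - 6))/3 = 2*(-15*(-7))/3 = (⅔)*105 = 70)
((Z - 1*52) + 11)*34 = ((70 - 1*52) + 11)*34 = ((70 - 52) + 11)*34 = (18 + 11)*34 = 29*34 = 986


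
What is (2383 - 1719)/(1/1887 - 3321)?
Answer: -626484/3133363 ≈ -0.19994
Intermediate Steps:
(2383 - 1719)/(1/1887 - 3321) = 664/(1/1887 - 3321) = 664/(-6266726/1887) = 664*(-1887/6266726) = -626484/3133363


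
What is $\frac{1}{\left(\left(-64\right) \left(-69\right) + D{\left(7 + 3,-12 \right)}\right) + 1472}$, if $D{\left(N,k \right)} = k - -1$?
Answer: $\frac{1}{5877} \approx 0.00017015$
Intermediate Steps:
$D{\left(N,k \right)} = 1 + k$ ($D{\left(N,k \right)} = k + 1 = 1 + k$)
$\frac{1}{\left(\left(-64\right) \left(-69\right) + D{\left(7 + 3,-12 \right)}\right) + 1472} = \frac{1}{\left(\left(-64\right) \left(-69\right) + \left(1 - 12\right)\right) + 1472} = \frac{1}{\left(4416 - 11\right) + 1472} = \frac{1}{4405 + 1472} = \frac{1}{5877}$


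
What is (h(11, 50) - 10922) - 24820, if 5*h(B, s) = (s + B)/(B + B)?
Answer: -3931559/110 ≈ -35741.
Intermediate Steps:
h(B, s) = (B + s)/(10*B) (h(B, s) = ((s + B)/(B + B))/5 = ((B + s)/((2*B)))/5 = ((B + s)*(1/(2*B)))/5 = ((B + s)/(2*B))/5 = (B + s)/(10*B))
(h(11, 50) - 10922) - 24820 = ((1/10)*(11 + 50)/11 - 10922) - 24820 = ((1/10)*(1/11)*61 - 10922) - 24820 = (61/110 - 10922) - 24820 = -1201359/110 - 24820 = -3931559/110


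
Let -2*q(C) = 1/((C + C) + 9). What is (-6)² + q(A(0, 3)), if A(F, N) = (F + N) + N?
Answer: 1511/42 ≈ 35.976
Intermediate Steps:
A(F, N) = F + 2*N
q(C) = -1/(2*(9 + 2*C)) (q(C) = -1/(2*((C + C) + 9)) = -1/(2*(2*C + 9)) = -1/(2*(9 + 2*C)))
(-6)² + q(A(0, 3)) = (-6)² - 1/(18 + 4*(0 + 2*3)) = 36 - 1/(18 + 4*(0 + 6)) = 36 - 1/(18 + 4*6) = 36 - 1/(18 + 24) = 36 - 1/42 = 1511/42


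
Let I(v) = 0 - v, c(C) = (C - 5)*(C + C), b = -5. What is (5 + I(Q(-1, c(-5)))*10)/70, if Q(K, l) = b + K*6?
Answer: 23/14 ≈ 1.6429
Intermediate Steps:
c(C) = 2*C*(-5 + C) (c(C) = (-5 + C)*(2*C) = 2*C*(-5 + C))
Q(K, l) = -5 + 6*K (Q(K, l) = -5 + K*6 = -5 + 6*K)
I(v) = -v
(5 + I(Q(-1, c(-5)))*10)/70 = (5 - (-5 + 6*(-1))*10)/70 = (5 - (-5 - 6)*10)*(1/70) = (5 - 1*(-11)*10)*(1/70) = (5 + 11*10)*(1/70) = (5 + 110)*(1/70) = 115*(1/70) = 23/14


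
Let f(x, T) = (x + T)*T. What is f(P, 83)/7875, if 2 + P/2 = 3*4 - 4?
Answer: 1577/1575 ≈ 1.0013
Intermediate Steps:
P = 12 (P = -4 + 2*(3*4 - 4) = -4 + 2*(12 - 4) = -4 + 2*8 = -4 + 16 = 12)
f(x, T) = T*(T + x) (f(x, T) = (T + x)*T = T*(T + x))
f(P, 83)/7875 = (83*(83 + 12))/7875 = (83*95)*(1/7875) = 7885*(1/7875) = 1577/1575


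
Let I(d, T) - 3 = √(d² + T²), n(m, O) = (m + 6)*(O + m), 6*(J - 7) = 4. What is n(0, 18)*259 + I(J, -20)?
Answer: 27975 + √4129/3 ≈ 27996.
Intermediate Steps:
J = 23/3 (J = 7 + (⅙)*4 = 7 + ⅔ = 23/3 ≈ 7.6667)
n(m, O) = (6 + m)*(O + m)
I(d, T) = 3 + √(T² + d²) (I(d, T) = 3 + √(d² + T²) = 3 + √(T² + d²))
n(0, 18)*259 + I(J, -20) = (0² + 6*18 + 6*0 + 18*0)*259 + (3 + √((-20)² + (23/3)²)) = (0 + 108 + 0 + 0)*259 + (3 + √(400 + 529/9)) = 108*259 + (3 + √(4129/9)) = 27972 + (3 + √4129/3) = 27975 + √4129/3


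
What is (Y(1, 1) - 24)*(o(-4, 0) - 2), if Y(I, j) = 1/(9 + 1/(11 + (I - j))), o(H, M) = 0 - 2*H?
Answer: -7167/50 ≈ -143.34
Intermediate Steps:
o(H, M) = -2*H
Y(I, j) = 1/(9 + 1/(11 + I - j))
(Y(1, 1) - 24)*(o(-4, 0) - 2) = ((11 + 1 - 1*1)/(100 - 9*1 + 9*1) - 24)*(-2*(-4) - 2) = ((11 + 1 - 1)/(100 - 9 + 9) - 24)*(8 - 2) = (11/100 - 24)*6 = -2389/100*6 = -7167/50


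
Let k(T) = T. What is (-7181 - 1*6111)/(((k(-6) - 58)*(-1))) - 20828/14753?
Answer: -49357467/236048 ≈ -209.10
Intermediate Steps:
(-7181 - 1*6111)/(((k(-6) - 58)*(-1))) - 20828/14753 = (-7181 - 1*6111)/(((-6 - 58)*(-1))) - 20828/14753 = (-7181 - 6111)/((-64*(-1))) - 20828*1/14753 = -13292/64 - 20828/14753 = -13292*1/64 - 20828/14753 = -3323/16 - 20828/14753 = -49357467/236048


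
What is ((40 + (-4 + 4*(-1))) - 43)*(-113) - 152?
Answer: 1091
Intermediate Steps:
((40 + (-4 + 4*(-1))) - 43)*(-113) - 152 = ((40 + (-4 - 4)) - 43)*(-113) - 152 = ((40 - 8) - 43)*(-113) - 152 = (32 - 43)*(-113) - 152 = -11*(-113) - 152 = 1243 - 152 = 1091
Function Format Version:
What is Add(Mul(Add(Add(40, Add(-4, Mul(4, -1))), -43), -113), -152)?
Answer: 1091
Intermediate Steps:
Add(Mul(Add(Add(40, Add(-4, Mul(4, -1))), -43), -113), -152) = Add(Mul(Add(Add(40, Add(-4, -4)), -43), -113), -152) = Add(Mul(Add(Add(40, -8), -43), -113), -152) = Add(Mul(Add(32, -43), -113), -152) = Add(Mul(-11, -113), -152) = Add(1243, -152) = 1091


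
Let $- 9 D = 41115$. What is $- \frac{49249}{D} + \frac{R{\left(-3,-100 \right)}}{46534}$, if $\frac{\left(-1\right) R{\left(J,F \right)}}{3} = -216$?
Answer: $\frac{3442069869}{318874235} \approx 10.794$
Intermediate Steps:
$D = - \frac{13705}{3}$ ($D = \left(- \frac{1}{9}\right) 41115 = - \frac{13705}{3} \approx -4568.3$)
$R{\left(J,F \right)} = 648$ ($R{\left(J,F \right)} = \left(-3\right) \left(-216\right) = 648$)
$- \frac{49249}{D} + \frac{R{\left(-3,-100 \right)}}{46534} = - \frac{49249}{- \frac{13705}{3}} + \frac{648}{46534} = \left(-49249\right) \left(- \frac{3}{13705}\right) + 648 \cdot \frac{1}{46534} = \frac{147747}{13705} + \frac{324}{23267} = \frac{3442069869}{318874235}$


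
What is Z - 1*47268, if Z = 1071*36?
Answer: -8712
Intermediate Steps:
Z = 38556
Z - 1*47268 = 38556 - 1*47268 = 38556 - 47268 = -8712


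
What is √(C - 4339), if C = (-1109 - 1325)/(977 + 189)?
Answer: 3*I*√163943098/583 ≈ 65.887*I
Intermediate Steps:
C = -1217/583 (C = -2434/1166 = -2434*1/1166 = -1217/583 ≈ -2.0875)
√(C - 4339) = √(-1217/583 - 4339) = √(-2530854/583) = 3*I*√163943098/583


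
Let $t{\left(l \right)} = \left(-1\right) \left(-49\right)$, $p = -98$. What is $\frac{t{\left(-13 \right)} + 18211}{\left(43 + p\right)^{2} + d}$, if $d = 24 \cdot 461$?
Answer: $\frac{18260}{14089} \approx 1.296$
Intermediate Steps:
$t{\left(l \right)} = 49$
$d = 11064$
$\frac{t{\left(-13 \right)} + 18211}{\left(43 + p\right)^{2} + d} = \frac{49 + 18211}{\left(43 - 98\right)^{2} + 11064} = \frac{18260}{\left(-55\right)^{2} + 11064} = \frac{18260}{3025 + 11064} = \frac{18260}{14089}$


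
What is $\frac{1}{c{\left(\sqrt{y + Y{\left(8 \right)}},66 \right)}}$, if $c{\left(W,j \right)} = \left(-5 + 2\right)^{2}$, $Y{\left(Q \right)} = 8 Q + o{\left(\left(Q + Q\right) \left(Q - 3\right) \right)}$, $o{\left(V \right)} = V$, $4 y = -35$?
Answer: $\frac{1}{9} \approx 0.11111$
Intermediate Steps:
$y = - \frac{35}{4}$ ($y = \frac{1}{4} \left(-35\right) = - \frac{35}{4} \approx -8.75$)
$Y{\left(Q \right)} = 8 Q + 2 Q \left(-3 + Q\right)$ ($Y{\left(Q \right)} = 8 Q + \left(Q + Q\right) \left(Q - 3\right) = 8 Q + 2 Q \left(-3 + Q\right)$)
$c{\left(W,j \right)} = 9$ ($c{\left(W,j \right)} = \left(-3\right)^{2} = 9$)
$\frac{1}{c{\left(\sqrt{y + Y{\left(8 \right)}},66 \right)}} = \frac{1}{9}$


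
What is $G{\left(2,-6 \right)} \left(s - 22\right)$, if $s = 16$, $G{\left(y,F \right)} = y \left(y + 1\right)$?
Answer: $-36$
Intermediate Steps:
$G{\left(y,F \right)} = y \left(1 + y\right)$
$G{\left(2,-6 \right)} \left(s - 22\right) = 2 \left(1 + 2\right) \left(16 - 22\right) = 2 \cdot 3 \left(-6\right) = 6 \left(-6\right) = -36$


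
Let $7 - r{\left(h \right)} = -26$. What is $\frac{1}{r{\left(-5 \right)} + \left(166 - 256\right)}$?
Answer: $- \frac{1}{57} \approx -0.017544$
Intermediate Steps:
$r{\left(h \right)} = 33$ ($r{\left(h \right)} = 7 - -26 = 7 + 26 = 33$)
$\frac{1}{r{\left(-5 \right)} + \left(166 - 256\right)} = \frac{1}{33 + \left(166 - 256\right)} = \frac{1}{33 - 90} = \frac{1}{-57} = - \frac{1}{57}$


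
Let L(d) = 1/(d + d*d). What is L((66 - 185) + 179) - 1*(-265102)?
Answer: 970273321/3660 ≈ 2.6510e+5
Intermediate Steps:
L(d) = 1/(d + d²)
L((66 - 185) + 179) - 1*(-265102) = 1/(((66 - 185) + 179)*(1 + ((66 - 185) + 179))) - 1*(-265102) = 1/((-119 + 179)*(1 + (-119 + 179))) + 265102 = 1/(60*(1 + 60)) + 265102 = (1/60)/61 + 265102 = (1/60)*(1/61) + 265102 = 1/3660 + 265102 = 970273321/3660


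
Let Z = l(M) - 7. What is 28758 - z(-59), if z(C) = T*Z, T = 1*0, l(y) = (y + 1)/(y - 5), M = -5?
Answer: 28758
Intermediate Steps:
l(y) = (1 + y)/(-5 + y)
Z = -33/5 (Z = (1 - 5)/(-5 - 5) - 7 = -4/(-10) - 7 = -⅒*(-4) - 7 = ⅖ - 7 = -33/5 ≈ -6.6000)
T = 0
z(C) = 0 (z(C) = 0*(-33/5) = 0)
28758 - z(-59) = 28758 - 1*0 = 28758 + 0 = 28758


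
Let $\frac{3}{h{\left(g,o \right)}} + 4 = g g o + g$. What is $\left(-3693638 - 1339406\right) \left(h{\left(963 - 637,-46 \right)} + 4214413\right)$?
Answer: $- \frac{751368803135632342}{35423} \approx -2.1211 \cdot 10^{13}$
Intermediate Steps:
$h{\left(g,o \right)} = \frac{3}{-4 + g + o g^{2}}$ ($h{\left(g,o \right)} = \frac{3}{-4 + \left(g g o + g\right)} = \frac{3}{-4 + \left(g^{2} o + g\right)} = \frac{3}{-4 + \left(o g^{2} + g\right)} = \frac{3}{-4 + \left(g + o g^{2}\right)} = \frac{3}{-4 + g + o g^{2}}$)
$\left(-3693638 - 1339406\right) \left(h{\left(963 - 637,-46 \right)} + 4214413\right) = \left(-3693638 - 1339406\right) \left(\frac{3}{-4 + \left(963 - 637\right) - 46 \left(963 - 637\right)^{2}} + 4214413\right) = - 5033044 \left(\frac{3}{-4 + 326 - 46 \cdot 326^{2}} + 4214413\right) = - 5033044 \left(\frac{3}{-4 + 326 - 4888696} + 4214413\right) = - 5033044 \left(\frac{3}{-4888374} + 4214413\right) = - 5033044 \left(3 \left(- \frac{1}{4888374}\right) + 4214413\right) = - 5033044 \left(- \frac{1}{1629458} + 4214413\right) = \left(-5033044\right) \frac{6867208978153}{1629458} = - \frac{751368803135632342}{35423}$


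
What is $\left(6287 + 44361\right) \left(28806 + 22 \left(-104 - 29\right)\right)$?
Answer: $1310770240$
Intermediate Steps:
$\left(6287 + 44361\right) \left(28806 + 22 \left(-104 - 29\right)\right) = 50648 \left(28806 + 22 \left(-104 - 29\right)\right) = 50648 \left(28806 + 22 \left(-133\right)\right) = 50648 \left(28806 - 2926\right) = 50648 \cdot 25880 = 1310770240$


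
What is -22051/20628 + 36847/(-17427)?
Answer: -381454231/119828052 ≈ -3.1833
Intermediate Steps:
-22051/20628 + 36847/(-17427) = -22051*1/20628 + 36847*(-1/17427) = -22051/20628 - 36847/17427 = -381454231/119828052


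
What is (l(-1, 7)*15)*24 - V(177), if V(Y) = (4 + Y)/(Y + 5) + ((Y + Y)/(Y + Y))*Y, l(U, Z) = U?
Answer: -97915/182 ≈ -537.99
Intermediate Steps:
V(Y) = Y + (4 + Y)/(5 + Y) (V(Y) = (4 + Y)/(5 + Y) + ((2*Y)/((2*Y)))*Y = (4 + Y)/(5 + Y) + ((2*Y)*(1/(2*Y)))*Y = (4 + Y)/(5 + Y) + 1*Y = (4 + Y)/(5 + Y) + Y = Y + (4 + Y)/(5 + Y))
(l(-1, 7)*15)*24 - V(177) = -1*15*24 - (4 + 177² + 6*177)/(5 + 177) = -15*24 - (4 + 31329 + 1062)/182 = -360 - 32395/182 = -97915/182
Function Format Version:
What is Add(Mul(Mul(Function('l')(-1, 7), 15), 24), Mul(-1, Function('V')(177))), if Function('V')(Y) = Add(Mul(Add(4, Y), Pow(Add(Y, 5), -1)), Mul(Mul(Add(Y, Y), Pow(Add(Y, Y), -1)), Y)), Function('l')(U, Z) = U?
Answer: Rational(-97915, 182) ≈ -537.99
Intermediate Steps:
Function('V')(Y) = Add(Y, Mul(Pow(Add(5, Y), -1), Add(4, Y))) (Function('V')(Y) = Add(Mul(Add(4, Y), Pow(Add(5, Y), -1)), Mul(Mul(Mul(2, Y), Pow(Mul(2, Y), -1)), Y)) = Add(Mul(Pow(Add(5, Y), -1), Add(4, Y)), Mul(Mul(Mul(2, Y), Mul(Rational(1, 2), Pow(Y, -1))), Y)) = Add(Mul(Pow(Add(5, Y), -1), Add(4, Y)), Mul(1, Y)) = Add(Mul(Pow(Add(5, Y), -1), Add(4, Y)), Y) = Add(Y, Mul(Pow(Add(5, Y), -1), Add(4, Y))))
Add(Mul(Mul(Function('l')(-1, 7), 15), 24), Mul(-1, Function('V')(177))) = Add(Mul(Mul(-1, 15), 24), Mul(-1, Mul(Pow(Add(5, 177), -1), Add(4, Pow(177, 2), Mul(6, 177))))) = Add(Mul(-15, 24), Mul(-1, Mul(Pow(182, -1), Add(4, 31329, 1062)))) = Add(-360, Mul(-1, Mul(Rational(1, 182), 32395))) = Add(-360, Mul(-1, Rational(32395, 182))) = Add(-360, Rational(-32395, 182)) = Rational(-97915, 182)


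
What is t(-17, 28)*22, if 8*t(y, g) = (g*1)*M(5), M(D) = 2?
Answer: 154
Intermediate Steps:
t(y, g) = g/4 (t(y, g) = ((g*1)*2)/8 = (g*2)/8 = (2*g)/8 = g/4)
t(-17, 28)*22 = ((¼)*28)*22 = 7*22 = 154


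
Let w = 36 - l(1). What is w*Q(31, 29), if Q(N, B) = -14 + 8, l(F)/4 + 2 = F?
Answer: -240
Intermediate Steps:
l(F) = -8 + 4*F
Q(N, B) = -6
w = 40 (w = 36 - (-8 + 4*1) = 36 - (-8 + 4) = 36 - 1*(-4) = 36 + 4 = 40)
w*Q(31, 29) = 40*(-6) = -240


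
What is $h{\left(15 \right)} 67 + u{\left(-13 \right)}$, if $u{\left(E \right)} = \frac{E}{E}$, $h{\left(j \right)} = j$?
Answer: $1006$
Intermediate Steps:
$u{\left(E \right)} = 1$
$h{\left(15 \right)} 67 + u{\left(-13 \right)} = 15 \cdot 67 + 1 = 1005 + 1 = 1006$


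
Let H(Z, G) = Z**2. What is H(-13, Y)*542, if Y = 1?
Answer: 91598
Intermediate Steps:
H(-13, Y)*542 = (-13)**2*542 = 169*542 = 91598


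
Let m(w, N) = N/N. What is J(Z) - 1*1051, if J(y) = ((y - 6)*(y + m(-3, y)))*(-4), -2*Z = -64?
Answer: -4483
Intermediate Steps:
m(w, N) = 1
Z = 32 (Z = -½*(-64) = 32)
J(y) = -4*(1 + y)*(-6 + y) (J(y) = ((y - 6)*(y + 1))*(-4) = ((-6 + y)*(1 + y))*(-4) = ((1 + y)*(-6 + y))*(-4) = -4*(1 + y)*(-6 + y))
J(Z) - 1*1051 = (24 - 4*32² + 20*32) - 1*1051 = (24 - 4*1024 + 640) - 1051 = (24 - 4096 + 640) - 1051 = -3432 - 1051 = -4483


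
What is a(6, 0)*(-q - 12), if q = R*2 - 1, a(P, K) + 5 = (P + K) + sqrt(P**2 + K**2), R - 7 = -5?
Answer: -105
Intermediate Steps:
R = 2 (R = 7 - 5 = 2)
a(P, K) = -5 + K + P + sqrt(K**2 + P**2) (a(P, K) = -5 + ((P + K) + sqrt(P**2 + K**2)) = -5 + ((K + P) + sqrt(K**2 + P**2)) = -5 + (K + P + sqrt(K**2 + P**2)) = -5 + K + P + sqrt(K**2 + P**2))
q = 3 (q = 2*2 - 1 = 4 - 1 = 3)
a(6, 0)*(-q - 12) = (-5 + 0 + 6 + sqrt(0**2 + 6**2))*(-1*3 - 12) = (-5 + 0 + 6 + sqrt(0 + 36))*(-3 - 12) = (-5 + 0 + 6 + sqrt(36))*(-15) = (-5 + 0 + 6 + 6)*(-15) = 7*(-15) = -105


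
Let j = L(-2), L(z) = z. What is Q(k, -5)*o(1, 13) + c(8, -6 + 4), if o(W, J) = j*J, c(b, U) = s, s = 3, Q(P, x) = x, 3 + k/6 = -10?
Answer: 133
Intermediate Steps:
k = -78 (k = -18 + 6*(-10) = -18 - 60 = -78)
j = -2
c(b, U) = 3
o(W, J) = -2*J
Q(k, -5)*o(1, 13) + c(8, -6 + 4) = -(-10)*13 + 3 = -5*(-26) + 3 = 130 + 3 = 133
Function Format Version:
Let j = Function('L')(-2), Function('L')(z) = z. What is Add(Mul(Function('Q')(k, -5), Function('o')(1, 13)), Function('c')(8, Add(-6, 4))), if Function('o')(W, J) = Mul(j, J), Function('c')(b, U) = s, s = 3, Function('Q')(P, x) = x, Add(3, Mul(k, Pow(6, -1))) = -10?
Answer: 133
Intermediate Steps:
k = -78 (k = Add(-18, Mul(6, -10)) = Add(-18, -60) = -78)
j = -2
Function('c')(b, U) = 3
Function('o')(W, J) = Mul(-2, J)
Add(Mul(Function('Q')(k, -5), Function('o')(1, 13)), Function('c')(8, Add(-6, 4))) = Add(Mul(-5, Mul(-2, 13)), 3) = Add(Mul(-5, -26), 3) = Add(130, 3) = 133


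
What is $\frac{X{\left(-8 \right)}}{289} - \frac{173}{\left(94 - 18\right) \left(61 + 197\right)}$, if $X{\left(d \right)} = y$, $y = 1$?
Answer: $- \frac{30389}{5666712} \approx -0.0053627$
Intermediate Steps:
$X{\left(d \right)} = 1$
$\frac{X{\left(-8 \right)}}{289} - \frac{173}{\left(94 - 18\right) \left(61 + 197\right)} = 1 \cdot \frac{1}{289} - \frac{173}{\left(94 - 18\right) \left(61 + 197\right)} = 1 \cdot \frac{1}{289} - \frac{173}{76 \cdot 258} = \frac{1}{289} - \frac{173}{19608} = - \frac{30389}{5666712}$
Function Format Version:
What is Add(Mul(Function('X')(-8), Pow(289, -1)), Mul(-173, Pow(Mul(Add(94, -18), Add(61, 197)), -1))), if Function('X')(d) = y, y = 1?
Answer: Rational(-30389, 5666712) ≈ -0.0053627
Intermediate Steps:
Function('X')(d) = 1
Add(Mul(Function('X')(-8), Pow(289, -1)), Mul(-173, Pow(Mul(Add(94, -18), Add(61, 197)), -1))) = Add(Mul(1, Pow(289, -1)), Mul(-173, Pow(Mul(Add(94, -18), Add(61, 197)), -1))) = Add(Mul(1, Rational(1, 289)), Mul(-173, Pow(Mul(76, 258), -1))) = Add(Rational(1, 289), Mul(-173, Pow(19608, -1))) = Add(Rational(1, 289), Mul(-173, Rational(1, 19608))) = Add(Rational(1, 289), Rational(-173, 19608)) = Rational(-30389, 5666712)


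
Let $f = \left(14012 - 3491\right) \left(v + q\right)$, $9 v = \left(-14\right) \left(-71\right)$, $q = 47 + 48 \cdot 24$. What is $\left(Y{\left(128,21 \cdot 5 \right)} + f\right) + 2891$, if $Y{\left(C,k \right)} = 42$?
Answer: $13779598$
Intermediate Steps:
$q = 1199$ ($q = 47 + 1152 = 1199$)
$v = \frac{994}{9}$ ($v = \frac{\left(-14\right) \left(-71\right)}{9} = \frac{1}{9} \cdot 994 = \frac{994}{9} \approx 110.44$)
$f = 13776665$ ($f = \left(14012 - 3491\right) \left(\frac{994}{9} + 1199\right) = 10521 \cdot \frac{11785}{9} = 13776665$)
$\left(Y{\left(128,21 \cdot 5 \right)} + f\right) + 2891 = \left(42 + 13776665\right) + 2891 = 13776707 + 2891 = 13779598$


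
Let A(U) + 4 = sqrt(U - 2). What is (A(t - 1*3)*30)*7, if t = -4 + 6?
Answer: -840 + 210*I*sqrt(3) ≈ -840.0 + 363.73*I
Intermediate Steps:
t = 2
A(U) = -4 + sqrt(-2 + U) (A(U) = -4 + sqrt(U - 2) = -4 + sqrt(-2 + U))
(A(t - 1*3)*30)*7 = ((-4 + sqrt(-2 + (2 - 1*3)))*30)*7 = ((-4 + sqrt(-2 + (2 - 3)))*30)*7 = ((-4 + sqrt(-2 - 1))*30)*7 = ((-4 + sqrt(-3))*30)*7 = ((-4 + I*sqrt(3))*30)*7 = (-120 + 30*I*sqrt(3))*7 = -840 + 210*I*sqrt(3)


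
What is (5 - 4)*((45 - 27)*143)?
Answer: 2574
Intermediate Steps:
(5 - 4)*((45 - 27)*143) = 1*(18*143) = 1*2574 = 2574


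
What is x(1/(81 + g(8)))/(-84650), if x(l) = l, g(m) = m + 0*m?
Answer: -1/7533850 ≈ -1.3273e-7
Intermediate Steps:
g(m) = m (g(m) = m + 0 = m)
x(1/(81 + g(8)))/(-84650) = 1/((81 + 8)*(-84650)) = -1/84650/89 = (1/89)*(-1/84650) = -1/7533850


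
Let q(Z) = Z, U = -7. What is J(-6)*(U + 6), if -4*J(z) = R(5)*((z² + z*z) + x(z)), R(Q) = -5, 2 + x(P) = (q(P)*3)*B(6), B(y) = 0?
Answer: -175/2 ≈ -87.500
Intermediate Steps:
x(P) = -2 (x(P) = -2 + (P*3)*0 = -2 + (3*P)*0 = -2 + 0 = -2)
J(z) = -5/2 + 5*z²/2 (J(z) = -(-5)*((z² + z*z) - 2)/4 = -(-5)*((z² + z²) - 2)/4 = -(-5)*(2*z² - 2)/4 = -(-5)*(-2 + 2*z²)/4 = -(10 - 10*z²)/4 = -5/2 + 5*z²/2)
J(-6)*(U + 6) = (-5/2 + (5/2)*(-6)²)*(-7 + 6) = (-5/2 + (5/2)*36)*(-1) = (-5/2 + 90)*(-1) = (175/2)*(-1) = -175/2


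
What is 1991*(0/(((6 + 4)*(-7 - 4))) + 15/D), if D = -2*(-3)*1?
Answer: 9955/2 ≈ 4977.5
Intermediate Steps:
D = 6 (D = 6*1 = 6)
1991*(0/(((6 + 4)*(-7 - 4))) + 15/D) = 1991*(0/(((6 + 4)*(-7 - 4))) + 15/6) = 1991*(0/((10*(-11))) + 15*(⅙)) = 1991*(0/(-110) + 5/2) = 1991*(0*(-1/110) + 5/2) = 1991*(0 + 5/2) = 1991*(5/2) = 9955/2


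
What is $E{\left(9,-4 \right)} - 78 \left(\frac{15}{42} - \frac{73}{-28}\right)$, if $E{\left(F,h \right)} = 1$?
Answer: $- \frac{3223}{14} \approx -230.21$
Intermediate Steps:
$E{\left(9,-4 \right)} - 78 \left(\frac{15}{42} - \frac{73}{-28}\right) = 1 - 78 \left(\frac{15}{42} - \frac{73}{-28}\right) = 1 - 78 \left(15 \cdot \frac{1}{42} - - \frac{73}{28}\right) = 1 - 78 \left(\frac{5}{14} + \frac{73}{28}\right) = 1 - \frac{3237}{14} = - \frac{3223}{14}$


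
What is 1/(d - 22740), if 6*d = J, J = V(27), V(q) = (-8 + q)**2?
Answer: -6/136079 ≈ -4.4092e-5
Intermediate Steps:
J = 361 (J = (-8 + 27)**2 = 19**2 = 361)
d = 361/6 (d = (1/6)*361 = 361/6 ≈ 60.167)
1/(d - 22740) = 1/(361/6 - 22740) = 1/(-136079/6) = -6/136079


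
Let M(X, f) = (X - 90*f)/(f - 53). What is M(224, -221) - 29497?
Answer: -4051146/137 ≈ -29570.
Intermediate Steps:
M(X, f) = (X - 90*f)/(-53 + f)
M(224, -221) - 29497 = (224 - 90*(-221))/(-53 - 221) - 29497 = (224 + 19890)/(-274) - 29497 = -1/274*20114 - 29497 = -10057/137 - 29497 = -4051146/137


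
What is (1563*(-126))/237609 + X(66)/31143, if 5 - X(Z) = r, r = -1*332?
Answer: -672573989/822206343 ≈ -0.81801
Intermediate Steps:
r = -332
X(Z) = 337 (X(Z) = 5 - 1*(-332) = 5 + 332 = 337)
(1563*(-126))/237609 + X(66)/31143 = (1563*(-126))/237609 + 337/31143 = -196938*1/237609 + 337*(1/31143) = -21882/26401 + 337/31143 = -672573989/822206343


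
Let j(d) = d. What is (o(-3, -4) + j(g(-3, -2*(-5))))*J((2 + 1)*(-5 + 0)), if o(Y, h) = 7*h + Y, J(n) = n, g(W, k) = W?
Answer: 510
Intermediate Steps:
o(Y, h) = Y + 7*h
(o(-3, -4) + j(g(-3, -2*(-5))))*J((2 + 1)*(-5 + 0)) = ((-3 + 7*(-4)) - 3)*((2 + 1)*(-5 + 0)) = ((-3 - 28) - 3)*(3*(-5)) = (-31 - 3)*(-15) = -34*(-15) = 510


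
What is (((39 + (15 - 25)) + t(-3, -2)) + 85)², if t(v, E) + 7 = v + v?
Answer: 10201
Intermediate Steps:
t(v, E) = -7 + 2*v (t(v, E) = -7 + (v + v) = -7 + 2*v)
(((39 + (15 - 25)) + t(-3, -2)) + 85)² = (((39 + (15 - 25)) + (-7 + 2*(-3))) + 85)² = (((39 - 10) + (-7 - 6)) + 85)² = ((29 - 13) + 85)² = (16 + 85)² = 101² = 10201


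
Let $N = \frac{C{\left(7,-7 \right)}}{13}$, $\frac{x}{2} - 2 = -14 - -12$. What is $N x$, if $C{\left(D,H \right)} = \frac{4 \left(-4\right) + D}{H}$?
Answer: $0$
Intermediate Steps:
$C{\left(D,H \right)} = \frac{-16 + D}{H}$
$x = 0$ ($x = 4 + 2 \left(-14 - -12\right) = 4 + 2 \left(-14 + 12\right) = 4 + 2 \left(-2\right) = 4 - 4 = 0$)
$N = \frac{9}{91}$ ($N = \frac{\frac{1}{-7} \left(-16 + 7\right)}{13} = \left(- \frac{1}{7}\right) \left(-9\right) \frac{1}{13} = \frac{9}{7} \cdot \frac{1}{13} = \frac{9}{91} \approx 0.098901$)
$N x = \frac{9}{91} \cdot 0 = 0$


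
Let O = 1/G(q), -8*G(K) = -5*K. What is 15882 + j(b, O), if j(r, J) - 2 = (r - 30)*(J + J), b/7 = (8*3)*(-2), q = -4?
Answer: 80884/5 ≈ 16177.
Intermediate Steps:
b = -336 (b = 7*((8*3)*(-2)) = 7*(24*(-2)) = 7*(-48) = -336)
G(K) = 5*K/8 (G(K) = -(-5)*K/8 = 5*K/8)
O = -⅖ (O = 1/((5/8)*(-4)) = 1/(-5/2) = -⅖ ≈ -0.40000)
j(r, J) = 2 + 2*J*(-30 + r) (j(r, J) = 2 + (r - 30)*(J + J) = 2 + (-30 + r)*(2*J) = 2 + 2*J*(-30 + r))
15882 + j(b, O) = 15882 + (2 - 60*(-⅖) + 2*(-⅖)*(-336)) = 15882 + (2 + 24 + 1344/5) = 15882 + 1474/5 = 80884/5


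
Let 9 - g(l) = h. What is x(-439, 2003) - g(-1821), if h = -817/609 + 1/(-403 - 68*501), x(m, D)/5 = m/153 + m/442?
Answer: -209285532721/7057577982 ≈ -29.654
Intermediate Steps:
x(m, D) = 175*m/3978 (x(m, D) = 5*(m/153 + m/442) = 5*(35*m/3978) = 175*m/3978)
h = -64262972/47902113 (h = -817*1/609 + (1/501)/(-471) = -817/609 - 1/471*1/501 = -817/609 - 1/235971 = -64262972/47902113 ≈ -1.3415)
g(l) = 495381989/47902113 (g(l) = 9 - 1*(-64262972/47902113) = 9 + 64262972/47902113 = 495381989/47902113)
x(-439, 2003) - g(-1821) = (175/3978)*(-439) - 1*495381989/47902113 = -76825/3978 - 495381989/47902113 = -209285532721/7057577982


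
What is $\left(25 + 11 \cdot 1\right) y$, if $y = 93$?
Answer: $3348$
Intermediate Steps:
$\left(25 + 11 \cdot 1\right) y = \left(25 + 11 \cdot 1\right) 93 = \left(25 + 11\right) 93 = 36 \cdot 93 = 3348$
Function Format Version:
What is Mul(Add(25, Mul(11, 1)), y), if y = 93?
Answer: 3348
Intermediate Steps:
Mul(Add(25, Mul(11, 1)), y) = Mul(Add(25, Mul(11, 1)), 93) = Mul(Add(25, 11), 93) = Mul(36, 93) = 3348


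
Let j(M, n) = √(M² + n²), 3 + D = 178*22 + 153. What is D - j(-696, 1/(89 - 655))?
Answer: 4066 - √155185572097/566 ≈ 3370.0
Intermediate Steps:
D = 4066 (D = -3 + (178*22 + 153) = -3 + (3916 + 153) = -3 + 4069 = 4066)
D - j(-696, 1/(89 - 655)) = 4066 - √((-696)² + (1/(89 - 655))²) = 4066 - √(484416 + (1/(-566))²) = 4066 - √(484416 + (-1/566)²) = 4066 - √(484416 + 1/320356) = 4066 - √(155185572097/320356) = 4066 - √155185572097/566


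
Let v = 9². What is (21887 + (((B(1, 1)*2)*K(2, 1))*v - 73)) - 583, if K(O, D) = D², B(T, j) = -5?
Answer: 20421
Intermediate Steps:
v = 81
(21887 + (((B(1, 1)*2)*K(2, 1))*v - 73)) - 583 = (21887 + ((-5*2*1²)*81 - 73)) - 583 = (21887 + (-10*1*81 - 73)) - 583 = (21887 + (-10*81 - 73)) - 583 = (21887 + (-810 - 73)) - 583 = (21887 - 883) - 583 = 21004 - 583 = 20421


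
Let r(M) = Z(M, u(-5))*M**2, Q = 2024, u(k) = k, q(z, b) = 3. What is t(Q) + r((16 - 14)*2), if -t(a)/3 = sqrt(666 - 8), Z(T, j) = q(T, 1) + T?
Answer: 112 - 3*sqrt(658) ≈ 35.045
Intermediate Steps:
Z(T, j) = 3 + T
t(a) = -3*sqrt(658) (t(a) = -3*sqrt(666 - 8) = -3*sqrt(658))
r(M) = M**2*(3 + M) (r(M) = (3 + M)*M**2 = M**2*(3 + M))
t(Q) + r((16 - 14)*2) = -3*sqrt(658) + ((16 - 14)*2)**2*(3 + (16 - 14)*2) = -3*sqrt(658) + (2*2)**2*(3 + 2*2) = -3*sqrt(658) + 4**2*(3 + 4) = -3*sqrt(658) + 16*7 = -3*sqrt(658) + 112 = 112 - 3*sqrt(658)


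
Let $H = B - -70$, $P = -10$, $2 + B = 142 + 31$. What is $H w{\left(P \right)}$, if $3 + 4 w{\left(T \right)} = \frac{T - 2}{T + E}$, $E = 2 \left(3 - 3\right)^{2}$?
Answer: $- \frac{2169}{20} \approx -108.45$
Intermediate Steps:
$B = 171$ ($B = -2 + \left(142 + 31\right) = -2 + 173 = 171$)
$E = 0$ ($E = 2 \cdot 0^{2} = 2 \cdot 0 = 0$)
$w{\left(T \right)} = - \frac{3}{4} + \frac{-2 + T}{4 T}$ ($w{\left(T \right)} = - \frac{3}{4} + \frac{\left(T - 2\right) \frac{1}{T + 0}}{4} = - \frac{3}{4} + \frac{\left(-2 + T\right) \frac{1}{T}}{4} = - \frac{3}{4} + \frac{\frac{1}{T} \left(-2 + T\right)}{4} = - \frac{3}{4} + \frac{-2 + T}{4 T}$)
$H = 241$ ($H = 171 - -70 = 171 + 70 = 241$)
$H w{\left(P \right)} = 241 \frac{-1 - -10}{2 \left(-10\right)} = 241 \cdot \frac{1}{2} \left(- \frac{1}{10}\right) \left(-1 + 10\right) = 241 \cdot \frac{1}{2} \left(- \frac{1}{10}\right) 9 = 241 \left(- \frac{9}{20}\right) = - \frac{2169}{20}$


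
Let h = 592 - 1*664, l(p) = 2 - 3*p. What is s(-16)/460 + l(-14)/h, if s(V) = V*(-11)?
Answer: -473/2070 ≈ -0.22850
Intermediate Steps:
s(V) = -11*V
h = -72 (h = 592 - 664 = -72)
s(-16)/460 + l(-14)/h = -11*(-16)/460 + (2 - 3*(-14))/(-72) = 176*(1/460) + (2 + 42)*(-1/72) = 44/115 + 44*(-1/72) = 44/115 - 11/18 = -473/2070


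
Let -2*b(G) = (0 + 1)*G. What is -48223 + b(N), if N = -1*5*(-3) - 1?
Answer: -48230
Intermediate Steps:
N = 14 (N = -5*(-3) - 1 = 15 - 1 = 14)
b(G) = -G/2 (b(G) = -(0 + 1)*G/2 = -G/2)
-48223 + b(N) = -48223 - ½*14 = -48223 - 7 = -48230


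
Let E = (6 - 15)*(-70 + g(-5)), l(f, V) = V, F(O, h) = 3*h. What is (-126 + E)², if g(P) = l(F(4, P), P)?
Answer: 301401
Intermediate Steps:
g(P) = P
E = 675 (E = (6 - 15)*(-70 - 5) = -9*(-75) = 675)
(-126 + E)² = (-126 + 675)² = 549² = 301401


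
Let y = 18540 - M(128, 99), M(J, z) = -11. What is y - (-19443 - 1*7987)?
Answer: 45981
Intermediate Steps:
y = 18551 (y = 18540 - 1*(-11) = 18540 + 11 = 18551)
y - (-19443 - 1*7987) = 18551 - (-19443 - 1*7987) = 18551 - (-19443 - 7987) = 18551 - 1*(-27430) = 18551 + 27430 = 45981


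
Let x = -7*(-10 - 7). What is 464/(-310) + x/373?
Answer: -68091/57815 ≈ -1.1777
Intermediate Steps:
x = 119 (x = -7*(-17) = 119)
464/(-310) + x/373 = 464/(-310) + 119/373 = 464*(-1/310) + 119*(1/373) = -232/155 + 119/373 = -68091/57815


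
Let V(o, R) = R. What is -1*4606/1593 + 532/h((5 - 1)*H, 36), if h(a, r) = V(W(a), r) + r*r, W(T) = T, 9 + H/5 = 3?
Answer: -146881/58941 ≈ -2.4920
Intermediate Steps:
H = -30 (H = -45 + 5*3 = -45 + 15 = -30)
h(a, r) = r + r² (h(a, r) = r + r*r = r + r²)
-1*4606/1593 + 532/h((5 - 1)*H, 36) = -1*4606/1593 + 532/((36*(1 + 36))) = -4606*1/1593 + 532/((36*37)) = -4606/1593 + 532/1332 = -4606/1593 + 532*(1/1332) = -4606/1593 + 133/333 = -146881/58941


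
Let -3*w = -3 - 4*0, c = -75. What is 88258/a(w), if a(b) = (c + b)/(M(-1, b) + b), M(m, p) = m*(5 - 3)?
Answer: 44129/37 ≈ 1192.7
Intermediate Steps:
M(m, p) = 2*m (M(m, p) = m*2 = 2*m)
w = 1 (w = -(-3 - 4*0)/3 = -(-3 + 0)/3 = -⅓*(-3) = 1)
a(b) = (-75 + b)/(-2 + b) (a(b) = (-75 + b)/(2*(-1) + b) = (-75 + b)/(-2 + b))
88258/a(w) = 88258/(((-75 + 1)/(-2 + 1))) = 88258/((-74/(-1))) = 88258/((-1*(-74))) = 88258/74 = 88258*(1/74) = 44129/37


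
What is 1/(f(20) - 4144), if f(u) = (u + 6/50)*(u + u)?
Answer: -5/16696 ≈ -0.00029947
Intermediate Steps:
f(u) = 2*u*(3/25 + u) (f(u) = (u + 6*(1/50))*(2*u) = (u + 3/25)*(2*u) = (3/25 + u)*(2*u) = 2*u*(3/25 + u))
1/(f(20) - 4144) = 1/((2/25)*20*(3 + 25*20) - 4144) = 1/((2/25)*20*(3 + 500) - 4144) = 1/((2/25)*20*503 - 4144) = 1/(4024/5 - 4144) = 1/(-16696/5) = -5/16696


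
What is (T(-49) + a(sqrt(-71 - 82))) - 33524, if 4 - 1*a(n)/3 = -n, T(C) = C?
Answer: -33561 + 9*I*sqrt(17) ≈ -33561.0 + 37.108*I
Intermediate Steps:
a(n) = 12 + 3*n (a(n) = 12 - (-3)*n = 12 + 3*n)
(T(-49) + a(sqrt(-71 - 82))) - 33524 = (-49 + (12 + 3*sqrt(-71 - 82))) - 33524 = (-49 + (12 + 3*sqrt(-153))) - 33524 = (-49 + (12 + 3*(3*I*sqrt(17)))) - 33524 = (-49 + (12 + 9*I*sqrt(17))) - 33524 = (-37 + 9*I*sqrt(17)) - 33524 = -33561 + 9*I*sqrt(17)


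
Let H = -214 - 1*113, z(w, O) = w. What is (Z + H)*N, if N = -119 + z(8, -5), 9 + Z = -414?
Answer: 83250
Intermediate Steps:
Z = -423 (Z = -9 - 414 = -423)
N = -111 (N = -119 + 8 = -111)
H = -327 (H = -214 - 113 = -327)
(Z + H)*N = (-423 - 327)*(-111) = -750*(-111) = 83250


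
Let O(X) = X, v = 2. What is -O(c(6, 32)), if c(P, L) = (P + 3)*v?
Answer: -18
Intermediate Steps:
c(P, L) = 6 + 2*P (c(P, L) = (P + 3)*2 = (3 + P)*2 = 6 + 2*P)
-O(c(6, 32)) = -(6 + 2*6) = -(6 + 12) = -1*18 = -18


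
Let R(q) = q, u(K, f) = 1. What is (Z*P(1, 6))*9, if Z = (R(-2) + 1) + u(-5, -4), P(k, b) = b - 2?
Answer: 0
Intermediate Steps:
P(k, b) = -2 + b
Z = 0 (Z = (-2 + 1) + 1 = -1 + 1 = 0)
(Z*P(1, 6))*9 = (0*(-2 + 6))*9 = (0*4)*9 = 0*9 = 0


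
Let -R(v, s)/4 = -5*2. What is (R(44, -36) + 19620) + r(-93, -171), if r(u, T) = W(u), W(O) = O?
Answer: 19567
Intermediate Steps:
r(u, T) = u
R(v, s) = 40 (R(v, s) = -(-20)*2 = -4*(-10) = 40)
(R(44, -36) + 19620) + r(-93, -171) = (40 + 19620) - 93 = 19660 - 93 = 19567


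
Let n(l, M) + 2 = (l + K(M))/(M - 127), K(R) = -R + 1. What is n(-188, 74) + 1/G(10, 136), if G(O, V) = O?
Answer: 1603/530 ≈ 3.0245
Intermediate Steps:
K(R) = 1 - R
n(l, M) = -2 + (1 + l - M)/(-127 + M) (n(l, M) = -2 + (l + (1 - M))/(M - 127) = -2 + (1 + l - M)/(-127 + M))
n(-188, 74) + 1/G(10, 136) = (255 - 188 - 3*74)/(-127 + 74) + 1/10 = (255 - 188 - 222)/(-53) + 1/10 = -1/53*(-155) + 1/10 = 155/53 + 1/10 = 1603/530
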